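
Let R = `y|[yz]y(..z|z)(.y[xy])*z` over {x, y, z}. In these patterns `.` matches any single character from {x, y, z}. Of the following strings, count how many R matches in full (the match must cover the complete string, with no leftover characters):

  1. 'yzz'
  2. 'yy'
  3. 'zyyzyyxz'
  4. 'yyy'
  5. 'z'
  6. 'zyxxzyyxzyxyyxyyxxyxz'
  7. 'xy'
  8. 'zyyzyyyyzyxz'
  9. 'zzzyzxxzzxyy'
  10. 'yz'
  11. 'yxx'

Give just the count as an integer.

1

1 → no match
2 → no match
3 → no match
4 → no match
5 → no match
6 → match
7 → no match
8 → no match
9 → no match
10 → no match
11 → no match
Total matched: 1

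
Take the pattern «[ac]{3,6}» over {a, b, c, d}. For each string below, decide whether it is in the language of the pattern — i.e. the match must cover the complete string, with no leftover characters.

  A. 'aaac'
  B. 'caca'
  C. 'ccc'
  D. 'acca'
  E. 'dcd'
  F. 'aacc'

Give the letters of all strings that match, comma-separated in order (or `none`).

A. 'aaac' → match
B. 'caca' → match
C. 'ccc' → match
D. 'acca' → match
E. 'dcd' → no match
F. 'aacc' → match

A, B, C, D, F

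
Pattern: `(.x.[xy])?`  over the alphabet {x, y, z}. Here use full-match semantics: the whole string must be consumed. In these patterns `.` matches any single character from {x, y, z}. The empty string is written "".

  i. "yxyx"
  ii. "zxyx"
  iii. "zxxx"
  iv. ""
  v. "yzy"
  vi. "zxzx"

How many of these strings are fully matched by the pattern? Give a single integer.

5

i → match
ii → match
iii → match
iv → match
v → no match
vi → match
Total matched: 5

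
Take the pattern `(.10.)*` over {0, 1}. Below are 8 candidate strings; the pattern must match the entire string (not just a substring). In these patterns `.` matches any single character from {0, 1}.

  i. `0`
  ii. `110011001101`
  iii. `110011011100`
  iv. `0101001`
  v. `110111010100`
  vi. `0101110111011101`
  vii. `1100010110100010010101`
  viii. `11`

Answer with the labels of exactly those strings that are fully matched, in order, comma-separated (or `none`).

ii, iii, v, vi

i → no match
ii → match
iii → match
iv → no match
v → match
vi → match
vii → no match
viii → no match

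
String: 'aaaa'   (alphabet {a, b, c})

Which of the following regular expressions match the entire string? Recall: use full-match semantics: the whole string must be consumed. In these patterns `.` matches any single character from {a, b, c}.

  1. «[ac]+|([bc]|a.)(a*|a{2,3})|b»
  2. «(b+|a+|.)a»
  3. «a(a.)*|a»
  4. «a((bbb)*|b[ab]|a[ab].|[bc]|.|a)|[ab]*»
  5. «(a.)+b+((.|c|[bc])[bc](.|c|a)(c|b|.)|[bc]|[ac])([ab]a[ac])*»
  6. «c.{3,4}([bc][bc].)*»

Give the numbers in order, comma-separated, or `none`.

1 → match
2 → match
3 → no match
4 → match
5 → no match
6 → no match — must start with 'c'

1, 2, 4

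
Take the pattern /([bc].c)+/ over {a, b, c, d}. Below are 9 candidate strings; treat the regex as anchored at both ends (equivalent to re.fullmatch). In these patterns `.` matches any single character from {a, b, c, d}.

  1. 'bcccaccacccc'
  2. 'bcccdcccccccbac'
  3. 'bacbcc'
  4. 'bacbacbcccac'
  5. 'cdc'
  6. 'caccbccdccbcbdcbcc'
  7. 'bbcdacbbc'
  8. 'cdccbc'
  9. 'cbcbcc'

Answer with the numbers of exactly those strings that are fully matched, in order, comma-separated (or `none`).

1, 2, 3, 4, 5, 6, 8, 9

1 → match
2 → match
3 → match
4 → match
5 → match
6 → match
7 → no match
8 → match
9 → match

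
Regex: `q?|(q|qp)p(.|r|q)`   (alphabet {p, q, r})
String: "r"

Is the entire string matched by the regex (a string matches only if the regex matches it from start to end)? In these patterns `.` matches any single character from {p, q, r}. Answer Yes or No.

No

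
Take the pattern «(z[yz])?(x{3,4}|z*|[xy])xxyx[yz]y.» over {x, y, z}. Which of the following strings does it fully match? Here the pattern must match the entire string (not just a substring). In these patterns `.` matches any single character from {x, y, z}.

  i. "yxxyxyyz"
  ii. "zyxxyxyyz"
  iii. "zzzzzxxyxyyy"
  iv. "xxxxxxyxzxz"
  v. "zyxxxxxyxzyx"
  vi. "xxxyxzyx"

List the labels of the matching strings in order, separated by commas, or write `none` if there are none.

i → match
ii → match
iii → match
iv → no match
v → match
vi → match

i, ii, iii, v, vi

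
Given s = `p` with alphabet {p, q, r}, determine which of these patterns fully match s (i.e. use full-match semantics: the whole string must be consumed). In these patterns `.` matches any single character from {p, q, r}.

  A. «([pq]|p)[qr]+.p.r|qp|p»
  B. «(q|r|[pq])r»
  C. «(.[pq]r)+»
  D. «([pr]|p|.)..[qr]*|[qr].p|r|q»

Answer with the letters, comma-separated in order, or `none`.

A

A → match
B → no match — must end with `r`
C → no match — must end with `r`
D → no match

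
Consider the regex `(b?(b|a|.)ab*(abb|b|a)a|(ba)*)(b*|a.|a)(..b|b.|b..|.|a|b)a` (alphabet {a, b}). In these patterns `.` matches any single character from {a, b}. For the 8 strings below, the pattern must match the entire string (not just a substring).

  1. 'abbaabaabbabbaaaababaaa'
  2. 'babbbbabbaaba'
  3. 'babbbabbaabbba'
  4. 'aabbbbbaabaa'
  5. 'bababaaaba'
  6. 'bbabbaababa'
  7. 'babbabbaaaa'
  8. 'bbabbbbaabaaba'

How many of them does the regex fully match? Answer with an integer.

1 → no match
2 → match
3 → match
4 → match
5 → match
6 → match
7 → match
8 → match
Total matched: 7

7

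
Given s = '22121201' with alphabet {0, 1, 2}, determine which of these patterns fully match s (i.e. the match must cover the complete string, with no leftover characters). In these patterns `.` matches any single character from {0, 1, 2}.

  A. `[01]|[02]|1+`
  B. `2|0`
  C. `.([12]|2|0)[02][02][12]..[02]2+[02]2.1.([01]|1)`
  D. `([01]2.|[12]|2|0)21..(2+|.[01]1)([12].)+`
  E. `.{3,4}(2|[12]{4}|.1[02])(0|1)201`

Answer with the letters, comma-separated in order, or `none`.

A → no match
B → no match
C → no match
D → no match
E → match

E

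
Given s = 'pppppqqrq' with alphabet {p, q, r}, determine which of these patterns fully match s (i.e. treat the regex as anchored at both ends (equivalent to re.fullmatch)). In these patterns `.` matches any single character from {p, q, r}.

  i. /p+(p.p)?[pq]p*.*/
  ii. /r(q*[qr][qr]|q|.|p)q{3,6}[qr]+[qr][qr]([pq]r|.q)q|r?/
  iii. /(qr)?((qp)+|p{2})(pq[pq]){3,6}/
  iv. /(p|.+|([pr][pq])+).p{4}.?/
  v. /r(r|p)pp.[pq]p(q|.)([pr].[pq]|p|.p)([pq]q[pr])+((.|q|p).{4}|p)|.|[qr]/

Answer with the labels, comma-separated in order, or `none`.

i

i → match
ii → no match
iii → no match
iv → no match
v → no match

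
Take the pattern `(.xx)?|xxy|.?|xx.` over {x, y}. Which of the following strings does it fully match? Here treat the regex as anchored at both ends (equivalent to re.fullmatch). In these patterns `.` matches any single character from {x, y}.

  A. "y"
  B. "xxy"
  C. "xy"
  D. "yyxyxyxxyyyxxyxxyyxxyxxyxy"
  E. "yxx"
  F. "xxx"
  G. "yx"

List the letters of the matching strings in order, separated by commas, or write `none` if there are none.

A, B, E, F

A → match
B → match
C → no match
D → no match
E → match
F → match
G → no match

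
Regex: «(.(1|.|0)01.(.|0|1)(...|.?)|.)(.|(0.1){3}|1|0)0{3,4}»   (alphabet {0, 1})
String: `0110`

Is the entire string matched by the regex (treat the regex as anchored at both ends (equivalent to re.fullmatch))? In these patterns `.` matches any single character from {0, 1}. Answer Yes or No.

No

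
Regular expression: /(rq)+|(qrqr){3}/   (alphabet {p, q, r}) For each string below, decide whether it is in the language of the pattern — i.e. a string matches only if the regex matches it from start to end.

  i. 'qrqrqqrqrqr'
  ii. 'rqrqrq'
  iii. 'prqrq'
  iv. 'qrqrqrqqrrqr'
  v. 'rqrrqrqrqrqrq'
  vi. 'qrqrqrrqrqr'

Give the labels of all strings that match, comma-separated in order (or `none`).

i → no match
ii → match
iii → no match
iv → no match
v → no match
vi → no match

ii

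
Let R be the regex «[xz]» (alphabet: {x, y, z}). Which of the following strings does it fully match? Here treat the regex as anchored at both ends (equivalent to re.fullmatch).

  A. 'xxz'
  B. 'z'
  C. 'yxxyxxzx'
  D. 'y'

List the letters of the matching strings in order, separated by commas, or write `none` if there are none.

A → no match
B → match
C → no match
D → no match

B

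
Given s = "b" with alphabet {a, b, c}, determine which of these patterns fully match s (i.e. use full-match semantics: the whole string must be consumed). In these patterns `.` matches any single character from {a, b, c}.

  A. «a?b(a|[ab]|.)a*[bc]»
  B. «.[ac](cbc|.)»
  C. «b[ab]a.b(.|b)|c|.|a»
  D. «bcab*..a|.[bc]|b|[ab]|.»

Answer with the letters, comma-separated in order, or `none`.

A → no match
B → no match
C → match
D → match

C, D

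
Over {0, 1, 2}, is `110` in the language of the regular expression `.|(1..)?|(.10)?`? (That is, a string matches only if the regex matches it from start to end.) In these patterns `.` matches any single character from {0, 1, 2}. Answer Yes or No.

Yes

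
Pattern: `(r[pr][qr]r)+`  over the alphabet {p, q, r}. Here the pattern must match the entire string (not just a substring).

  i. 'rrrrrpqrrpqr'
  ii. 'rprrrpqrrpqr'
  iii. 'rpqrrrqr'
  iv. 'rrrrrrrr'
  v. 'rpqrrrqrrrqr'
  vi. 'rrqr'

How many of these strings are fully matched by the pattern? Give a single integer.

i → match
ii → match
iii → match
iv → match
v → match
vi → match
Total matched: 6

6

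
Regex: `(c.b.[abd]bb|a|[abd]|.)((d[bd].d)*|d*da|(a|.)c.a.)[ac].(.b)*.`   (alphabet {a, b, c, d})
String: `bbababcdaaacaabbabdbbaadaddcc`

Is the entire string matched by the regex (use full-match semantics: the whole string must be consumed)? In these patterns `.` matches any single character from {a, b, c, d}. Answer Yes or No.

No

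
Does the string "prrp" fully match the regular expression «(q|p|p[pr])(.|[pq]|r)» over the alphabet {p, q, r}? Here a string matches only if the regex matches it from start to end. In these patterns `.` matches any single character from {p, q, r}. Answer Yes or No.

No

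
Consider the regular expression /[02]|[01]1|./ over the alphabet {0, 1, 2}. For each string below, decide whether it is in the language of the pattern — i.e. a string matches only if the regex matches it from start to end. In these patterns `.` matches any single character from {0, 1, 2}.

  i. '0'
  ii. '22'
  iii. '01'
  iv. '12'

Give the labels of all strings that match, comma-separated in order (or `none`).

i, iii

i → match
ii → no match
iii → match
iv → no match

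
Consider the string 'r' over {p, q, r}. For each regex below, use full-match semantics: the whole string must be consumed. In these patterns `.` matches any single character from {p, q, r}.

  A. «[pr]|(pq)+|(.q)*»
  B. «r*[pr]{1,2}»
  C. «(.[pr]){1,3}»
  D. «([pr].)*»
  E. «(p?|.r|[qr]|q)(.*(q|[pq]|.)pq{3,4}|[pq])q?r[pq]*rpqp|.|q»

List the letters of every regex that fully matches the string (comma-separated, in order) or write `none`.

A, B, E

A → match
B → match
C → no match
D → no match
E → match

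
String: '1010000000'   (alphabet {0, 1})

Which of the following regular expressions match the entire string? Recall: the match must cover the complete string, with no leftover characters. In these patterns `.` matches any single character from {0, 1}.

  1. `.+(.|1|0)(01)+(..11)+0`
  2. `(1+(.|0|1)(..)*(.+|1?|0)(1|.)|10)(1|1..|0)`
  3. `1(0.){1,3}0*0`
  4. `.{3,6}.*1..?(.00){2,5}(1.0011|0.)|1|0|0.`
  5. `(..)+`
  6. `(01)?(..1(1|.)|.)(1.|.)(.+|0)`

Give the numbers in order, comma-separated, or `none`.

1 → no match — must end with '110'
2 → match
3 → match
4 → no match
5 → match
6 → match

2, 3, 5, 6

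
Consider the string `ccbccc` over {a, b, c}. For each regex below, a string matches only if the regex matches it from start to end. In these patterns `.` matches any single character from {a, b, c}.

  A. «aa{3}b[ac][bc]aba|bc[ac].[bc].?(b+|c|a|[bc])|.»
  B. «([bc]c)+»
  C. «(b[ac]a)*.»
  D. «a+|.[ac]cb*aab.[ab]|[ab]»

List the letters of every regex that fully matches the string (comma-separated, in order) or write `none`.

A → no match
B → match
C → no match
D → no match

B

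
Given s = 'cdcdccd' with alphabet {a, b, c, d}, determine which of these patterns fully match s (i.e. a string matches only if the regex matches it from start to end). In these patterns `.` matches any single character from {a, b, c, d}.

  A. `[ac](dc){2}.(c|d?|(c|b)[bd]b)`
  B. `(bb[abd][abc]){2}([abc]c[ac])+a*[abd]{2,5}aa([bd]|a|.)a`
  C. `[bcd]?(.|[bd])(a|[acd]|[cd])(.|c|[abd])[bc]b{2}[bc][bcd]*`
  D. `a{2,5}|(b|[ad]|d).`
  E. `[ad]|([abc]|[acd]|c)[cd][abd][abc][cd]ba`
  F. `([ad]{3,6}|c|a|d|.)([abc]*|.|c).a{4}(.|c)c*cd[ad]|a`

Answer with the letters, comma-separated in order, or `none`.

A → match
B → no match — must start with 'bb'
C → no match
D → no match
E → no match
F → no match

A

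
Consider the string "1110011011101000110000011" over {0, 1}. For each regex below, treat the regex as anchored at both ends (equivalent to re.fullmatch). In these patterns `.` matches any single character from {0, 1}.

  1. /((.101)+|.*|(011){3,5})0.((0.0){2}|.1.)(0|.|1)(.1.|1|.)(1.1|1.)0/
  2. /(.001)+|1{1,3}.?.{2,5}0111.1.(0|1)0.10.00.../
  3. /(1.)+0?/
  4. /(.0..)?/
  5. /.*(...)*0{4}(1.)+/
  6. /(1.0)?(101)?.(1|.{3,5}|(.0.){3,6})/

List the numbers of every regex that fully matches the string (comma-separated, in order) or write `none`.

1 → no match — must end with "0"
2 → match
3 → no match
4 → no match
5 → match
6 → no match

2, 5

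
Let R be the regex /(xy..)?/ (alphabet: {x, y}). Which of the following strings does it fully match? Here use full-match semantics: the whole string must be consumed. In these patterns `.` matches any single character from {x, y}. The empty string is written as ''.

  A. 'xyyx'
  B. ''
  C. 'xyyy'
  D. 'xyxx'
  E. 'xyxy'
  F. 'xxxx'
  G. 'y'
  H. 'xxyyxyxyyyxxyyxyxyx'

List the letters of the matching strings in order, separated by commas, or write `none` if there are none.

A → match
B → match
C → match
D → match
E → match
F → no match
G → no match
H → no match

A, B, C, D, E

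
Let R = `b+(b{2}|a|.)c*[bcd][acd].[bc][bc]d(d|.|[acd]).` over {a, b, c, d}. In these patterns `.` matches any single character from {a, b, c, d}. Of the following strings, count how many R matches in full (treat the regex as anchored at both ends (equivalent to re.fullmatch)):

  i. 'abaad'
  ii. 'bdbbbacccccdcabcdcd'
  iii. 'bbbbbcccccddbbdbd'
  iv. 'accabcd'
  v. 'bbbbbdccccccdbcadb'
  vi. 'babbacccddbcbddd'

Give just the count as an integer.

1

i. 'abaad' → no match — must start with 'b'
ii → no match
iii → match
iv. 'accabcd' → no match — must start with 'b'
v → no match
vi → no match
Total matched: 1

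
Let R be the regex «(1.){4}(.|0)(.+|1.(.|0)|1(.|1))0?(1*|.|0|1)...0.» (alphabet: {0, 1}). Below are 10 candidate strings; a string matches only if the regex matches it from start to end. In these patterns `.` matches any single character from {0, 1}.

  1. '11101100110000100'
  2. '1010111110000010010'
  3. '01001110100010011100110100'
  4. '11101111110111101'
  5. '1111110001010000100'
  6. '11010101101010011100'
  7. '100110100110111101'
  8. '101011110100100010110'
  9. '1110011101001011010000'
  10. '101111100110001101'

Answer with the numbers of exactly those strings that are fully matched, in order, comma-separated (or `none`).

1 → no match
2 → no match
3 → no match — must start with '1'
4 → match
5 → no match
6 → no match
7 → no match
8 → no match
9 → no match
10 → match

4, 10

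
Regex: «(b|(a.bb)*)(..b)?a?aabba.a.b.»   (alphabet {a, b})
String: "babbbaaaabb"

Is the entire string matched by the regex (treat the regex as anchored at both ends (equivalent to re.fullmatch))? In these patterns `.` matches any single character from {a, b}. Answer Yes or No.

No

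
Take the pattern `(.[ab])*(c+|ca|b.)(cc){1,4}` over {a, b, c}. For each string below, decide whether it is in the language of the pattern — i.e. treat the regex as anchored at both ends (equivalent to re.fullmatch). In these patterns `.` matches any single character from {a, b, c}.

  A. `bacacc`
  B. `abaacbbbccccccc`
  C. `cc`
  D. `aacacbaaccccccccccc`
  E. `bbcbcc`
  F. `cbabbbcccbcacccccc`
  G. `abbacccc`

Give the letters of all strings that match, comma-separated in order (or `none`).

A → match
B → match
C → no match
D → match
E → no match
F → no match
G → match

A, B, D, G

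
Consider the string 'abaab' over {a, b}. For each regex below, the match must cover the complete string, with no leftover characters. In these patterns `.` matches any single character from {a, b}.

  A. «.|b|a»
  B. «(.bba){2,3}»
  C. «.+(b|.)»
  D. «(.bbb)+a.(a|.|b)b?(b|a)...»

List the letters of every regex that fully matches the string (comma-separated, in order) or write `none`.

A → no match
B → no match — must end with 'bba'
C → match
D → no match

C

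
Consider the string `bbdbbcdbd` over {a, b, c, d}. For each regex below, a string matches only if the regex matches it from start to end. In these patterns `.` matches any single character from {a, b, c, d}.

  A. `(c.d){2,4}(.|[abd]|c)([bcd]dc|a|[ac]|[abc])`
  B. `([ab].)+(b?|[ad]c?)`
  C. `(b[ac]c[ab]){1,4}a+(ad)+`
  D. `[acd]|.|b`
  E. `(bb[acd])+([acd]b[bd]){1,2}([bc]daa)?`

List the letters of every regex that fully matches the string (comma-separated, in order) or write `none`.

E

A → no match — must start with `c`
B → no match
C → no match — must end with `ad`
D → no match
E → match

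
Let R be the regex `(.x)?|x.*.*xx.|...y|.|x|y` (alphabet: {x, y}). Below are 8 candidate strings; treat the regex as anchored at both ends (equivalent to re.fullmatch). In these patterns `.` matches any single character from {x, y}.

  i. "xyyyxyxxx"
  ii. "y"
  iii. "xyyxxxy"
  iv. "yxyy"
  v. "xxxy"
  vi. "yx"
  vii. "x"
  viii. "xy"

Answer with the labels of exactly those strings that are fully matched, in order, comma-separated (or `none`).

i. "xyyyxyxxx" → match
ii. "y" → match
iii. "xyyxxxy" → match
iv. "yxyy" → match
v. "xxxy" → match
vi. "yx" → match
vii. "x" → match
viii. "xy" → no match

i, ii, iii, iv, v, vi, vii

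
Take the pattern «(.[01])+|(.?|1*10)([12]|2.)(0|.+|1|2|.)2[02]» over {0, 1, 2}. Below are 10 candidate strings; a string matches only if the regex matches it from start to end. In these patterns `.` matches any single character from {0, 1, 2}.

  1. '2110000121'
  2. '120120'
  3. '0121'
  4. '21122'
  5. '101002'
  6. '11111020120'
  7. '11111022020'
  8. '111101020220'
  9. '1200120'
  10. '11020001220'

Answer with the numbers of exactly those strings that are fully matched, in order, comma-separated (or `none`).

1, 2, 3, 4, 6, 7, 8, 9, 10

1 → match
2 → match
3 → match
4 → match
5 → no match
6 → match
7 → match
8 → match
9 → match
10 → match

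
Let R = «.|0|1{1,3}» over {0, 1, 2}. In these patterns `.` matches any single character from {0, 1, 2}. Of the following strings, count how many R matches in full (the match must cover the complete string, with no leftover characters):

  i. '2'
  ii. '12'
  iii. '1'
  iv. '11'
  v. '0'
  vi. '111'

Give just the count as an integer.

5

i → match
ii → no match
iii → match
iv → match
v → match
vi → match
Total matched: 5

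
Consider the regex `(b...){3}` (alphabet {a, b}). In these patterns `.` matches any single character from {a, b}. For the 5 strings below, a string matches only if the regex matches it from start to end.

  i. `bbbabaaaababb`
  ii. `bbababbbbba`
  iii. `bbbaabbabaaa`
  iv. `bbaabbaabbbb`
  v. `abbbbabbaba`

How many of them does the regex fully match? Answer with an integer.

1

i → no match
ii → no match
iii → no match
iv → match
v → no match — must start with `b`
Total matched: 1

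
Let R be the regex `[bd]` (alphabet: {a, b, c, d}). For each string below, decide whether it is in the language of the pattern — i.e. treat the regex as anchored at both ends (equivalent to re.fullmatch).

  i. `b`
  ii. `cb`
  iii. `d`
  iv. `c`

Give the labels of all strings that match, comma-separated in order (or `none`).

i → match
ii → no match
iii → match
iv → no match

i, iii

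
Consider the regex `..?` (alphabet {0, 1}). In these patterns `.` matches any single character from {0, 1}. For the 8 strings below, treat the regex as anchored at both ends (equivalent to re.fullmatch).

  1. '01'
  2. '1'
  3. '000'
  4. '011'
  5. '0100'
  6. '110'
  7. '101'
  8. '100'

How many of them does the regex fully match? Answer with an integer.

1 → match
2 → match
3 → no match
4 → no match
5 → no match
6 → no match
7 → no match
8 → no match
Total matched: 2

2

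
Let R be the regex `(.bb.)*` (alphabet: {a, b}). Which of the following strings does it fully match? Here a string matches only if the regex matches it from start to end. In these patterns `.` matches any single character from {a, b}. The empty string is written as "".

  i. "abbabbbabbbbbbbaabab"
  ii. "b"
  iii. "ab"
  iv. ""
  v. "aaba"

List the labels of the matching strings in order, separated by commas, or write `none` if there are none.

i → no match
ii → no match
iii → no match
iv → match
v → no match

iv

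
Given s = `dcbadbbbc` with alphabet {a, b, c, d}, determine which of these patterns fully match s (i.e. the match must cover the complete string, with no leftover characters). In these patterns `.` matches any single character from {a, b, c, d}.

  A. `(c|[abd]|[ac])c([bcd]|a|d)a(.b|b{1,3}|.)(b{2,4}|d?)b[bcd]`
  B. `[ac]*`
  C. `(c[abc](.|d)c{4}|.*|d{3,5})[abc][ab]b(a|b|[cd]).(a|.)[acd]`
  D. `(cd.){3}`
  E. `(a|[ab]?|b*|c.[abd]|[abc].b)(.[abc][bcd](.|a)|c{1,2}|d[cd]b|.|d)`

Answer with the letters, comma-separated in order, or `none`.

A

A → match
B → no match
C → no match
D → no match — must start with `cd`
E → no match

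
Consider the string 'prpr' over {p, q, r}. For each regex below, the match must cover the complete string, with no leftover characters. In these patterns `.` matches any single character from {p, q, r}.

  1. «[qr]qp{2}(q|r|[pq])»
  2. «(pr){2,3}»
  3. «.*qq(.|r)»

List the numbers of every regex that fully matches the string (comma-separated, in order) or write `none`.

1 → no match
2 → match
3 → no match

2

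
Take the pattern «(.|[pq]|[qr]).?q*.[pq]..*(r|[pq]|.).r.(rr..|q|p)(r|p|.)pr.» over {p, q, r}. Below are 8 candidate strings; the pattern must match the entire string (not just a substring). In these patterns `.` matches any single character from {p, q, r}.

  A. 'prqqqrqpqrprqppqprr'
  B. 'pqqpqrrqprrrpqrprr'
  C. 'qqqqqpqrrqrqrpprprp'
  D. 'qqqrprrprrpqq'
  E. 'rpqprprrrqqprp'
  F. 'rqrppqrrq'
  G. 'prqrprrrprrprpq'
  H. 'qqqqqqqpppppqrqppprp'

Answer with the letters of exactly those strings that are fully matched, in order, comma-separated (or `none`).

B, C, E, H

A → no match
B → match
C → match
D → no match
E → match
F → no match
G → no match
H → match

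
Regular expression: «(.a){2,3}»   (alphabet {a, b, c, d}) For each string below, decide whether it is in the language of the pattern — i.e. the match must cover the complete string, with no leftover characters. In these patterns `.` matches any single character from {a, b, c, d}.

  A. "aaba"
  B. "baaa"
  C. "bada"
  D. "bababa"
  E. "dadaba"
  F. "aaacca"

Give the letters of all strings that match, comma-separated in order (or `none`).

A. "aaba" → match
B. "baaa" → match
C. "bada" → match
D. "bababa" → match
E. "dadaba" → match
F. "aaacca" → no match

A, B, C, D, E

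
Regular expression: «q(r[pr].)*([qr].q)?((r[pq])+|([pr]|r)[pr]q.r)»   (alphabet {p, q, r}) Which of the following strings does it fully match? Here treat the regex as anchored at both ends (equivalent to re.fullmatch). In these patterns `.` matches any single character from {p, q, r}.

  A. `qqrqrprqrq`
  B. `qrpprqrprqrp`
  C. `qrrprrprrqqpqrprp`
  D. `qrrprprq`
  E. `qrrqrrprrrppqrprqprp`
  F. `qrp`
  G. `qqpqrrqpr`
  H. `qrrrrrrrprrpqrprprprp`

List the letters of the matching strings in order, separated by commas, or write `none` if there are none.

A, B, C, D, F, G, H

A. `qqrqrprqrq` → match
B. `qrpprqrprqrp` → match
C → match
D. `qrrprprq` → match
E → no match
F. `qrp` → match
G. `qqpqrrqpr` → match
H → match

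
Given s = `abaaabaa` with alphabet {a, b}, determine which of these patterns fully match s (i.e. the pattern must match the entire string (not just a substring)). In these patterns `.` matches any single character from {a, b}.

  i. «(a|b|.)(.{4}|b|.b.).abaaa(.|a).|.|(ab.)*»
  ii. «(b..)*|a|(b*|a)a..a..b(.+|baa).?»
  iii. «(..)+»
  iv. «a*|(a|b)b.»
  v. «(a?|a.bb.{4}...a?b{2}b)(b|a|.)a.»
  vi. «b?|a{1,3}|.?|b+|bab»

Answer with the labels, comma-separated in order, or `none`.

iii

i → no match
ii → no match
iii → match
iv → no match
v → no match
vi → no match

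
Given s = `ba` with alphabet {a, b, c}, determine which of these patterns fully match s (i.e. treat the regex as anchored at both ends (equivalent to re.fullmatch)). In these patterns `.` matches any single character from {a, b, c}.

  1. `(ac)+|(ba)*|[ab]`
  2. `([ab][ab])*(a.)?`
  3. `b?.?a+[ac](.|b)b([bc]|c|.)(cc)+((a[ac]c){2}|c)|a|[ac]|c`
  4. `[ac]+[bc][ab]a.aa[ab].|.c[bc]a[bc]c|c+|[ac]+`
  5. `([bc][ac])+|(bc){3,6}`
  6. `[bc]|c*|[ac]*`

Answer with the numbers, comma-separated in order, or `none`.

1 → match
2 → match
3 → no match
4 → no match
5 → match
6 → no match

1, 2, 5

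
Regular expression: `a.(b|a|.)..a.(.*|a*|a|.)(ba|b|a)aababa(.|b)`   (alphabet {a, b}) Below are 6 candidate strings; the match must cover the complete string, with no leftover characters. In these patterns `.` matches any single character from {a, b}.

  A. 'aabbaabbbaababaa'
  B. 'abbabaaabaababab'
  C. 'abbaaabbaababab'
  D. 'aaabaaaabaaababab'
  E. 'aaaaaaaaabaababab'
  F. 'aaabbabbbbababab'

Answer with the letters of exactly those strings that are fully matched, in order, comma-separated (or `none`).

A, B, C, D, E

A → match
B → match
C → match
D → match
E → match
F → no match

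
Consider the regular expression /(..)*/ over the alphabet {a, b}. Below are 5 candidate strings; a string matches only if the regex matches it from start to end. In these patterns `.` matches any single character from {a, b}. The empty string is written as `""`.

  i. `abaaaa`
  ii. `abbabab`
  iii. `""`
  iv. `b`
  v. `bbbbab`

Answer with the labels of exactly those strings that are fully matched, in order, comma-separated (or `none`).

i → match
ii → no match
iii → match
iv → no match
v → match

i, iii, v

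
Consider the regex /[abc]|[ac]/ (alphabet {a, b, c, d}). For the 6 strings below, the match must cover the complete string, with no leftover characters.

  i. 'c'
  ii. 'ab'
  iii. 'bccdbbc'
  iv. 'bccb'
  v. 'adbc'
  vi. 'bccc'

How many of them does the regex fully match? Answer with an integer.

i. 'c' → match
ii. 'ab' → no match
iii. 'bccdbbc' → no match
iv. 'bccb' → no match
v. 'adbc' → no match
vi. 'bccc' → no match
Total matched: 1

1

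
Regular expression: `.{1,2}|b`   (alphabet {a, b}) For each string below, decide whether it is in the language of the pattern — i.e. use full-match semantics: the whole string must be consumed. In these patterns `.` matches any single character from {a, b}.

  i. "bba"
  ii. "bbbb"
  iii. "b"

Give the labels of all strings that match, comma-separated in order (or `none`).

iii

i → no match
ii → no match
iii → match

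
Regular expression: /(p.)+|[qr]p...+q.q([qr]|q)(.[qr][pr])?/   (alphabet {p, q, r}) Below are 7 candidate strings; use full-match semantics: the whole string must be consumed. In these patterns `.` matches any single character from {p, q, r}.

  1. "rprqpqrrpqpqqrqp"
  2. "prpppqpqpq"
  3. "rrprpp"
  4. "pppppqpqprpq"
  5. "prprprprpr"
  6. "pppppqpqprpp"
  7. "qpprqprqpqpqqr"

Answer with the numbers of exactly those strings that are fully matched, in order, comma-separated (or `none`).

1 → match
2 → match
3 → no match
4 → match
5 → match
6 → match
7 → no match

1, 2, 4, 5, 6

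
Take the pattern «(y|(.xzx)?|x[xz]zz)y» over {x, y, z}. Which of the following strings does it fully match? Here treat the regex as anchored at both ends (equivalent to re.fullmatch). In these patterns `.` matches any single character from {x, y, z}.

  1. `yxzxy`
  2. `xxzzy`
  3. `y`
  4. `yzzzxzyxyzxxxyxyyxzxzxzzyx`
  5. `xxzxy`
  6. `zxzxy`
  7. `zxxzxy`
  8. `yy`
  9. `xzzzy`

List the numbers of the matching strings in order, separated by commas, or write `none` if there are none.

1 → match
2 → match
3 → match
4 → no match — must end with `y`
5 → match
6 → match
7 → no match
8 → match
9 → match

1, 2, 3, 5, 6, 8, 9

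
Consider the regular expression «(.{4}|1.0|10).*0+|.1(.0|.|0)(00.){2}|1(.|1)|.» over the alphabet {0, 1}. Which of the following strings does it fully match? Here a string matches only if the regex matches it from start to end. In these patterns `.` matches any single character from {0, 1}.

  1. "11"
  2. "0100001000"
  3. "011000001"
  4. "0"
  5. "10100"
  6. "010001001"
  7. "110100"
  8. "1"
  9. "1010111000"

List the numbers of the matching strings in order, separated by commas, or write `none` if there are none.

1, 2, 3, 4, 5, 6, 7, 8, 9

1 → match
2 → match
3 → match
4 → match
5 → match
6 → match
7 → match
8 → match
9 → match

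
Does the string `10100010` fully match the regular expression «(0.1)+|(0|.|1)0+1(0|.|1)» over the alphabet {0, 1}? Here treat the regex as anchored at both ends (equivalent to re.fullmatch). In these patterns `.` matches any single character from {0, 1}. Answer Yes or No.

No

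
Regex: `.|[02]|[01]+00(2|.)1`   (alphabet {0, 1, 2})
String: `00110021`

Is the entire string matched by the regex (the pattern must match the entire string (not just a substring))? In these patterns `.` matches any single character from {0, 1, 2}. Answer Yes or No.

Yes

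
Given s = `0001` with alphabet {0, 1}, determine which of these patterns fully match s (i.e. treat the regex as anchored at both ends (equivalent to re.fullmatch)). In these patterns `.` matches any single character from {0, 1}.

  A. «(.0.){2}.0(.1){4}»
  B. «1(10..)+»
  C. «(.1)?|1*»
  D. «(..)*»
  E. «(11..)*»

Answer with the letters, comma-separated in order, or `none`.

A → no match
B → no match — must start with `110`
C → no match
D → match
E → no match

D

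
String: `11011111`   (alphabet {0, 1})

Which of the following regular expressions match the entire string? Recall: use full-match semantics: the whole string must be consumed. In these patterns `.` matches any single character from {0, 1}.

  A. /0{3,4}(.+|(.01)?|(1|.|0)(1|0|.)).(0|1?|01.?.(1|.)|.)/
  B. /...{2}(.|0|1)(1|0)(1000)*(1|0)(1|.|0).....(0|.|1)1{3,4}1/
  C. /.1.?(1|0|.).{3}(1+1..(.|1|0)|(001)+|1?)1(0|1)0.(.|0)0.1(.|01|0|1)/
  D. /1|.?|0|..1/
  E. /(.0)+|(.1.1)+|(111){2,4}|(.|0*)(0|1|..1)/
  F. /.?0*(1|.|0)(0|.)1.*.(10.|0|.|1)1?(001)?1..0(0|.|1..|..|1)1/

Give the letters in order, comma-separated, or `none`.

A → no match — must start with `0`
B → no match
C → no match
D → no match
E → match
F → no match

E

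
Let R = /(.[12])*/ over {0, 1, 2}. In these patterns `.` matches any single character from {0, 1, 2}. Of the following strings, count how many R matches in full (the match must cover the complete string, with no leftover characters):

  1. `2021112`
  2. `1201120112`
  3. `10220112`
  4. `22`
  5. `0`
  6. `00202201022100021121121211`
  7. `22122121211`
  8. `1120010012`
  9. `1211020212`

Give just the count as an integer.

3

1 → no match
2 → match
3 → no match
4 → match
5 → no match
6 → no match
7 → no match
8 → no match
9 → match
Total matched: 3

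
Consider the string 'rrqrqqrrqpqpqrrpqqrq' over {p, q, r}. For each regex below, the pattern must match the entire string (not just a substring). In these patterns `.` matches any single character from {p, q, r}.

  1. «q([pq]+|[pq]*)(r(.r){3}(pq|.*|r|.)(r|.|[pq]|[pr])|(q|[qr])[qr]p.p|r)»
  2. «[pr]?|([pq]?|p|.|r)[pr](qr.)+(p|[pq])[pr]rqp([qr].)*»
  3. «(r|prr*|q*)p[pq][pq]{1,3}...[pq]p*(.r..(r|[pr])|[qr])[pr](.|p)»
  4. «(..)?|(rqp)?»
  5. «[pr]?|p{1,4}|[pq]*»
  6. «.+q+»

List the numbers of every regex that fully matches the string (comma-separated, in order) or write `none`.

2, 6

1 → no match — must start with 'q'
2 → match
3 → no match
4 → no match
5 → no match
6 → match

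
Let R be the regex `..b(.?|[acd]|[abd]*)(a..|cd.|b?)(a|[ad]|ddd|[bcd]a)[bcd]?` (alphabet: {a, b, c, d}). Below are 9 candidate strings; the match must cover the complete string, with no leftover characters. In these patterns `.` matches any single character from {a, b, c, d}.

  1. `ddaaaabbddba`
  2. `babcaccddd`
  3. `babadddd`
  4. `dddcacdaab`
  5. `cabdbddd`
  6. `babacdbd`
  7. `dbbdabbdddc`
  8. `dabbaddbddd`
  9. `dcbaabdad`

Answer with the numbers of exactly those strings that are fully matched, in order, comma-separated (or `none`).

1 → no match
2 → match
3 → match
4 → no match
5 → match
6 → match
7 → match
8 → match
9 → match

2, 3, 5, 6, 7, 8, 9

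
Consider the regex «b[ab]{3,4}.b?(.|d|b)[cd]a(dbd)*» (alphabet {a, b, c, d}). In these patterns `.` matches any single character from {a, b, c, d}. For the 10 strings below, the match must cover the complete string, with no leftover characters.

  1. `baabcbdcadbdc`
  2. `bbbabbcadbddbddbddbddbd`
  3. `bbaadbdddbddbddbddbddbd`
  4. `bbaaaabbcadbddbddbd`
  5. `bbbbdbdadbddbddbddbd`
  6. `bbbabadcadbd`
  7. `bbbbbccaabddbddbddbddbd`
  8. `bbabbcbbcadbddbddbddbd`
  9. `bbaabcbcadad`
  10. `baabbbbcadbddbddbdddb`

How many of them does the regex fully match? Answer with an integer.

1 → no match
2 → match
3 → no match
4 → match
5 → match
6. `bbbabadcadbd` → match
7 → no match
8 → match
9. `bbaabcbcadad` → no match
10 → no match
Total matched: 5

5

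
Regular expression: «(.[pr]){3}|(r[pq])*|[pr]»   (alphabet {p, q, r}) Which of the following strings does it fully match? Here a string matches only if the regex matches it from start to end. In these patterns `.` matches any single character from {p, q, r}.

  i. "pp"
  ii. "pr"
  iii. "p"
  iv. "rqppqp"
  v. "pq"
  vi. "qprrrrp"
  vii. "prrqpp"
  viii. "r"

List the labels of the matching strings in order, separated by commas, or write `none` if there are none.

i → no match
ii → no match
iii → match
iv → no match
v → no match
vi → no match
vii → no match
viii → match

iii, viii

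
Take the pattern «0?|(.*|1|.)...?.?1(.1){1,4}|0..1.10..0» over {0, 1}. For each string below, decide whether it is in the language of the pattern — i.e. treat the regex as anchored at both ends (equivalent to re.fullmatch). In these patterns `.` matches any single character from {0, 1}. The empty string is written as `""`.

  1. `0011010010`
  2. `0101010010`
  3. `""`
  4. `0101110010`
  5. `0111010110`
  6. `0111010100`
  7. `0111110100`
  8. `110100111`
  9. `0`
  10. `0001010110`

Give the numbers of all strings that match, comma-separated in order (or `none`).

1. `0011010010` → match
2. `0101010010` → match
3. `""` → match
4. `0101110010` → match
5. `0111010110` → match
6. `0111010100` → match
7. `0111110100` → match
8. `110100111` → match
9. `0` → match
10. `0001010110` → match

1, 2, 3, 4, 5, 6, 7, 8, 9, 10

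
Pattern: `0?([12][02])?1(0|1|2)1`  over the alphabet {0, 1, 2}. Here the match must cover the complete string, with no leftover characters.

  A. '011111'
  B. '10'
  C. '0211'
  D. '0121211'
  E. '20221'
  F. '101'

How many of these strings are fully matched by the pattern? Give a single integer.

1

A. '011111' → no match
B. '10' → no match — must end with '1'
C. '0211' → no match
D. '0121211' → no match
E. '20221' → no match
F. '101' → match
Total matched: 1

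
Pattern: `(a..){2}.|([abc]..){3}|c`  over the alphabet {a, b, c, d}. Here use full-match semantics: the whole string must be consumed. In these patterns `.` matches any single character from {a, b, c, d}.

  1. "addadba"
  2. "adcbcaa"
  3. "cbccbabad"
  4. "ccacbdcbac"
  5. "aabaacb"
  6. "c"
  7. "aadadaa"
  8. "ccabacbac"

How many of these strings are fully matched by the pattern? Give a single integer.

1 → match
2 → no match
3 → match
4 → no match
5 → match
6 → match
7 → match
8 → match
Total matched: 6

6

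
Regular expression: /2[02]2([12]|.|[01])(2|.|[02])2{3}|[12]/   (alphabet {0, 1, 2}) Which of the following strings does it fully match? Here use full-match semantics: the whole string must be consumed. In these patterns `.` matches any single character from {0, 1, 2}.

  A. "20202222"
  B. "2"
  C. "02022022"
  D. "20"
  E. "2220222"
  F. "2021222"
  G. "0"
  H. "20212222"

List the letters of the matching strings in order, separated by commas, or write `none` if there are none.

A, B, H

A → match
B → match
C → no match
D → no match
E → no match
F → no match
G → no match
H → match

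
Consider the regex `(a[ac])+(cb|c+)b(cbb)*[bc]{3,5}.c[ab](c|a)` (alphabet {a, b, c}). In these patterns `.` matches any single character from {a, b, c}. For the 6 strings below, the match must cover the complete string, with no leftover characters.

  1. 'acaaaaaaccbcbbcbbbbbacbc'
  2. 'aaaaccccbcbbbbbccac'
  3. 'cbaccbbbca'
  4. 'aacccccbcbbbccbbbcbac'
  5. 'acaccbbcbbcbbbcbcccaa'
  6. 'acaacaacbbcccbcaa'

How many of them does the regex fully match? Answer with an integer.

1 → match
2 → match
3 → no match — must start with 'a'
4 → no match
5 → match
6 → no match
Total matched: 3

3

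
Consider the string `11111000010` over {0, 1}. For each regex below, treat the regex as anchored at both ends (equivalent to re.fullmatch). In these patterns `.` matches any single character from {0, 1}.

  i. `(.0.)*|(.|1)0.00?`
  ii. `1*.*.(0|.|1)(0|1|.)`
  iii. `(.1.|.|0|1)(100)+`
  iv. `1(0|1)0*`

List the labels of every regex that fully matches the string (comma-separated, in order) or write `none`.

i → no match
ii → match
iii → no match — must end with `100`
iv → no match

ii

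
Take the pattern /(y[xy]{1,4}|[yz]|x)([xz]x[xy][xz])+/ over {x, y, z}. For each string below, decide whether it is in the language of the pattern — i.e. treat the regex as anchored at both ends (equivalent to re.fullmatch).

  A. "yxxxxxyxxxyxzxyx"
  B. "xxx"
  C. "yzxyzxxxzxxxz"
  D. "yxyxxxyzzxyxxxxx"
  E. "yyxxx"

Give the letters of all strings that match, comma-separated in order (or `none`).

A → match
B → no match
C → match
D → match
E → no match

A, C, D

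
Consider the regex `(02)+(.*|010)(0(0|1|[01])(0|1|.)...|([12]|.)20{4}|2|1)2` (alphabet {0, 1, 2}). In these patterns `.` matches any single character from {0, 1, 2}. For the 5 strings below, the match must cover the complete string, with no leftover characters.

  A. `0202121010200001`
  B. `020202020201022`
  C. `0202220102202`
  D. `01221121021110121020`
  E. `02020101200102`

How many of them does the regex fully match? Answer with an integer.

A → no match — must end with `2`
B → match
C → match
D → no match — must start with `02`
E → no match
Total matched: 2

2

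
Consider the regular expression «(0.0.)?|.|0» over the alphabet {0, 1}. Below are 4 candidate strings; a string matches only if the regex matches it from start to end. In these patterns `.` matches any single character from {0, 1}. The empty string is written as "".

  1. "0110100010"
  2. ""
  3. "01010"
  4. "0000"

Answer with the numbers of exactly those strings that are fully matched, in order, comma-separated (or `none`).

1. "0110100010" → no match
2. "" → match
3. "01010" → no match
4. "0000" → match

2, 4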